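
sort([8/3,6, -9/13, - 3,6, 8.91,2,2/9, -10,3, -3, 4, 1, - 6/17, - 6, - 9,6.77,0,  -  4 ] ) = [-10, - 9,  -  6,- 4,-3,-3,  -  9/13, - 6/17,0, 2/9,1,2, 8/3,3, 4,6,6, 6.77, 8.91] 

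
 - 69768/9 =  - 7752 = - 7752.00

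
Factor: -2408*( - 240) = 2^7*3^1*5^1*7^1*43^1 = 577920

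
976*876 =854976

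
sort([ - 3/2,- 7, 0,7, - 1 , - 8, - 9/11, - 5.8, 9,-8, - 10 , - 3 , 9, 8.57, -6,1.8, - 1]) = [ - 10, -8  , -8,-7, - 6, - 5.8, - 3, - 3/2, - 1, - 1,-9/11,0,1.8,7,8.57,9,9]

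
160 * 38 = 6080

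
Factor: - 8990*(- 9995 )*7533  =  676878091650 = 2^1*3^5*5^2*29^1*31^2 * 1999^1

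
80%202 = 80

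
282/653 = 282/653 = 0.43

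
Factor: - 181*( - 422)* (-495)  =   - 2^1*3^2*5^1*11^1*181^1*211^1 = - 37809090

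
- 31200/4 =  -7800  =  - 7800.00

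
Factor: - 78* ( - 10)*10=7800  =  2^3*3^1*5^2*13^1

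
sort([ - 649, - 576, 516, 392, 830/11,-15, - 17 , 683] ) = [ -649, - 576, - 17, - 15, 830/11,  392,516,683] 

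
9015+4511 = 13526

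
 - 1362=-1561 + 199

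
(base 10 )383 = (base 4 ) 11333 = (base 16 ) 17f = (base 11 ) 319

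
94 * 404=37976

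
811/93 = 811/93= 8.72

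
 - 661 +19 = -642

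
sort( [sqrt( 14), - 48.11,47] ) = [- 48.11,sqrt( 14),47 ] 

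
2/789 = 2/789 = 0.00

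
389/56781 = 389/56781 = 0.01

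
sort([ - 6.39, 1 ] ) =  [ - 6.39, 1]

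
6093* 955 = 5818815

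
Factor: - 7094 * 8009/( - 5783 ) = 2^1*3547^1*5783^( - 1)*8009^1 = 56815846/5783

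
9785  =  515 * 19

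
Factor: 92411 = 11^1*31^1*271^1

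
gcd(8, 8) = 8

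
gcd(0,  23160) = 23160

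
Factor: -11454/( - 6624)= 83/48= 2^( - 4)*  3^(-1)*  83^1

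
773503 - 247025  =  526478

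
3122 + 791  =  3913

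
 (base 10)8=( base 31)8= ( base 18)8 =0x8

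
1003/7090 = 1003/7090=0.14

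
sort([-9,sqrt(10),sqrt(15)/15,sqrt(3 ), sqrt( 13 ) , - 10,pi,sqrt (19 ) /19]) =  [ - 10 ,  -  9, sqrt(19 ) /19,sqrt(15) /15,sqrt(3),pi , sqrt( 10),sqrt( 13 )] 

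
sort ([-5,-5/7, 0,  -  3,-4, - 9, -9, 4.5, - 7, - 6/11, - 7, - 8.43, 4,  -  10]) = [ - 10, - 9,-9,-8.43, - 7, - 7, - 5,-4,-3, - 5/7, - 6/11, 0,4 , 4.5]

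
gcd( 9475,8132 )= 1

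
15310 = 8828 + 6482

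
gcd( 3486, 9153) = 3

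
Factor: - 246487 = -19^1*12973^1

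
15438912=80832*191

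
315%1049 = 315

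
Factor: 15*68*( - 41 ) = -2^2*3^1*5^1*17^1*41^1 = -41820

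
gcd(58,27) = 1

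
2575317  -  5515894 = -2940577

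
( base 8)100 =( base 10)64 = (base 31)22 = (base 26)2c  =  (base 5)224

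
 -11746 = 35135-46881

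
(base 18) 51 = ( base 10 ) 91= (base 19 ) 4F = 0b1011011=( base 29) 34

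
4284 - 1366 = 2918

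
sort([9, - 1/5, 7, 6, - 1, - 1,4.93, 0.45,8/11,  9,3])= [ - 1 ,-1, - 1/5,0.45, 8/11, 3,4.93, 6,7, 9,9] 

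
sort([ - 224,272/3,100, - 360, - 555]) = [ - 555, - 360 ,  -  224,272/3,  100 ] 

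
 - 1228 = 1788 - 3016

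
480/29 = 16+ 16/29 = 16.55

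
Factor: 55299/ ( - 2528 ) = - 2^( - 5 ) * 3^1*79^( - 1) * 18433^1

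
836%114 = 38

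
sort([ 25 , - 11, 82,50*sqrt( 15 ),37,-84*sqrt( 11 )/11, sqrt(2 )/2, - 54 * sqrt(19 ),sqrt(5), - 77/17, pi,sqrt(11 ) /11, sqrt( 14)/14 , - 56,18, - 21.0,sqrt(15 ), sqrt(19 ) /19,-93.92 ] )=[ - 54 *sqrt(19), - 93.92, - 56, - 84*sqrt(11)/11, - 21.0 , - 11, - 77/17  ,  sqrt ( 19 )/19,sqrt(14 )/14, sqrt( 11)/11 , sqrt ( 2 ) /2, sqrt( 5), pi,sqrt( 15), 18,25, 37,82,  50 * sqrt(15)]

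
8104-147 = 7957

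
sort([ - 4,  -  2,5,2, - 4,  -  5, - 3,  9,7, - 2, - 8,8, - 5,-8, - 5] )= [ - 8, - 8, -5,-5,-5, - 4 , - 4,-3, - 2,  -  2, 2,5,7 , 8,9]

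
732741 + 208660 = 941401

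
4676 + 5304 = 9980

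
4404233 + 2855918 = 7260151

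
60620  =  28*2165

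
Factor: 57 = 3^1*19^1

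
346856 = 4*86714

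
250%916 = 250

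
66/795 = 22/265 = 0.08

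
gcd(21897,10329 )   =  3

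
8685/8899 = 8685/8899 = 0.98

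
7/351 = 7/351 = 0.02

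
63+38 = 101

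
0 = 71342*0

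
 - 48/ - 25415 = 48/25415 = 0.00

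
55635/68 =818 + 11/68 = 818.16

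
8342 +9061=17403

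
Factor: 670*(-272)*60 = -2^7*3^1 * 5^2*17^1*67^1 = - 10934400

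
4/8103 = 4/8103 = 0.00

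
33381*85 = 2837385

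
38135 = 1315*29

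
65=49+16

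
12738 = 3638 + 9100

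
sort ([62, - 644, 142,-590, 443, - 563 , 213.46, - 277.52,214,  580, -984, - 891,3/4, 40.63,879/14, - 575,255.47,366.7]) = [ - 984, - 891, - 644, - 590 ,-575,-563, - 277.52,3/4,40.63,62 , 879/14,142,213.46, 214,255.47,366.7,443, 580]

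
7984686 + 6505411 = 14490097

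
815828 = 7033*116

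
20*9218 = 184360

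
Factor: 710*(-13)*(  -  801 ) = 7393230= 2^1*3^2*5^1*13^1*71^1*89^1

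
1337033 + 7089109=8426142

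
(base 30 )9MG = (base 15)2901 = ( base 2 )10001001001000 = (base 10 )8776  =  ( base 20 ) 11IG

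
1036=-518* ( - 2 )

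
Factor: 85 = 5^1  *  17^1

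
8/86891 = 8/86891 = 0.00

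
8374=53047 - 44673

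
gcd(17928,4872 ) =24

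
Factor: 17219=67^1*257^1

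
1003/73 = 1003/73 = 13.74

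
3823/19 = 3823/19 = 201.21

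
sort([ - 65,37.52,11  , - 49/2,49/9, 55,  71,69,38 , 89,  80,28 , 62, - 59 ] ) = [-65,-59,  -  49/2,49/9, 11,28 , 37.52, 38 , 55  ,  62,69, 71,80,89 ] 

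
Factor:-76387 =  - 76387^1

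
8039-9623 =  - 1584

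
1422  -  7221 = - 5799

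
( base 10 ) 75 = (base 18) 43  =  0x4B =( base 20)3F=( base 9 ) 83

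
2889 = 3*963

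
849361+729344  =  1578705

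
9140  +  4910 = 14050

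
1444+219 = 1663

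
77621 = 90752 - 13131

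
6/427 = 6/427 = 0.01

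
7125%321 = 63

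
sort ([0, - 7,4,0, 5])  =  [ - 7,0,  0 , 4,5 ] 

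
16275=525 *31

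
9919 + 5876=15795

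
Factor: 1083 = 3^1 * 19^2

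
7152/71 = 7152/71 = 100.73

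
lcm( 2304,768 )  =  2304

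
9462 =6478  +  2984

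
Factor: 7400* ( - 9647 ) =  - 71387800  =  - 2^3*5^2*11^1*37^1*877^1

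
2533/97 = 26 + 11/97 = 26.11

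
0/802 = 0 = 0.00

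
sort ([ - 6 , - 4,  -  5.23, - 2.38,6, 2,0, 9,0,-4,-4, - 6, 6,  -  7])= [ - 7,  -  6, - 6  , -5.23,-4,-4, - 4,-2.38, 0, 0 , 2,6, 6, 9] 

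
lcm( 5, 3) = 15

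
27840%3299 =1448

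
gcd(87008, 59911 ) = 1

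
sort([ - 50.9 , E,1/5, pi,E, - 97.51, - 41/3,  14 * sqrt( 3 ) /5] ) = [ - 97.51, - 50.9, - 41/3,  1/5,  E,  E , pi,14*sqrt( 3) /5] 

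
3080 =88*35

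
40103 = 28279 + 11824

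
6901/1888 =3 + 1237/1888  =  3.66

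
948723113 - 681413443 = 267309670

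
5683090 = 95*59822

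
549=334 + 215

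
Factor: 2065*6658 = 13748770 =2^1*5^1*7^1 * 59^1*3329^1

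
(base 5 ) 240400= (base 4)2022102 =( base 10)8850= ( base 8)21222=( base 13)404a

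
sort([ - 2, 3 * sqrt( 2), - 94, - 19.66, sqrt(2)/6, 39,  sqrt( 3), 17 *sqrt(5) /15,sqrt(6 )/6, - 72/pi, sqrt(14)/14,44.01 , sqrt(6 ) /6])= [ - 94, -72/pi, - 19.66 , - 2, sqrt(2)/6,  sqrt(14)/14, sqrt( 6) /6, sqrt (6)/6,  sqrt (3), 17*sqrt(5)/15,3* sqrt(2 ),  39,44.01] 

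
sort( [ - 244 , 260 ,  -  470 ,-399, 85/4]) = [-470, - 399 ,-244 , 85/4,260]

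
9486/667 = 9486/667 = 14.22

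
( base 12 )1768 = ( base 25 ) 4CG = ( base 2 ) 101100000000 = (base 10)2816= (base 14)1052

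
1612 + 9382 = 10994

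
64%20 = 4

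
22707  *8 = 181656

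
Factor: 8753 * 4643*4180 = 2^2*5^1*11^1*19^1*4643^1*8753^1= 169875948220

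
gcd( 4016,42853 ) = 1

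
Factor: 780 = 2^2 *3^1 *5^1*13^1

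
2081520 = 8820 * 236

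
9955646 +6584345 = 16539991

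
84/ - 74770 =-1 + 37343/37385 =- 0.00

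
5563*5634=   31341942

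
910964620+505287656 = 1416252276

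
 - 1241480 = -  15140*82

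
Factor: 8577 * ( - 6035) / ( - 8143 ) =3^2 * 5^1*71^1*479^( - 1)*953^1 =3044835/479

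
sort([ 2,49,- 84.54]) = [ - 84.54,2, 49] 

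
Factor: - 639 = -3^2 * 71^1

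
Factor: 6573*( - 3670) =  - 2^1 * 3^1*5^1*7^1*313^1*367^1  =  -  24122910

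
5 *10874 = 54370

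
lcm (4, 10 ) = 20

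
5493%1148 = 901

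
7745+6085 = 13830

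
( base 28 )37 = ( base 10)91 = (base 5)331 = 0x5B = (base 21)47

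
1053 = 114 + 939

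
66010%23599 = 18812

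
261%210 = 51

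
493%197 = 99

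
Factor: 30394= 2^1*7^1 * 13^1 * 167^1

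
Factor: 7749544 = 2^3*11^1*83^1*1061^1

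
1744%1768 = 1744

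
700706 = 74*9469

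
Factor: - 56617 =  - 11^1*5147^1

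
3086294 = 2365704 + 720590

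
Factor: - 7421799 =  - 3^1 *7^1*11^1*19^2*89^1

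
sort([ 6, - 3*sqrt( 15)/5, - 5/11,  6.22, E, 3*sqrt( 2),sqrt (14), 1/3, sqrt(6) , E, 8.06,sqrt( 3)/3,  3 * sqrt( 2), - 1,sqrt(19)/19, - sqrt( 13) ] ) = [ - sqrt(13), - 3*sqrt( 15)/5, - 1, - 5/11, sqrt(19)/19, 1/3 , sqrt(3)/3 , sqrt(6), E, E,sqrt( 14 ),3*sqrt( 2), 3 * sqrt( 2), 6, 6.22, 8.06 ] 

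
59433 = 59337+96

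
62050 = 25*2482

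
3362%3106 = 256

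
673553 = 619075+54478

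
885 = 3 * 295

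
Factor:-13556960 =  - 2^5*5^1*84731^1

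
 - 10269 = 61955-72224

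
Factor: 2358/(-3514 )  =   - 1179/1757 =- 3^2*7^( - 1 ) * 131^1 *251^( - 1)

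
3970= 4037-67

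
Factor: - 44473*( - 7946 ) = 353382458 = 2^1*11^1*13^1*29^1*137^1*311^1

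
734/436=367/218 = 1.68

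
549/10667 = 549/10667= 0.05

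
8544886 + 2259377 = 10804263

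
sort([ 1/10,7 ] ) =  [ 1/10,7 ]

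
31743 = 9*3527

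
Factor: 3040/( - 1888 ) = - 95/59= - 5^1*19^1* 59^( - 1) 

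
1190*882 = 1049580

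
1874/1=1874 = 1874.00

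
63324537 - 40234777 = 23089760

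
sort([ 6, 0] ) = [0, 6 ] 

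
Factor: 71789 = 71789^1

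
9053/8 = 9053/8=1131.62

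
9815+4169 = 13984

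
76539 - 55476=21063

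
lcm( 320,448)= 2240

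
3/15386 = 3/15386 = 0.00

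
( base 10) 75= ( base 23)36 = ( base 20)3f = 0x4b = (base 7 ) 135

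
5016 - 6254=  - 1238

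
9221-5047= 4174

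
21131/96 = 21131/96 = 220.11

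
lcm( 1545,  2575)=7725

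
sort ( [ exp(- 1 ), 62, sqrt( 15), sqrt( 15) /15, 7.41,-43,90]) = [ - 43,sqrt( 15 )/15, exp(-1), sqrt( 15), 7.41, 62,90 ]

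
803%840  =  803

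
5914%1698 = 820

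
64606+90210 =154816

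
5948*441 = 2623068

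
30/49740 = 1/1658 = 0.00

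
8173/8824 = 8173/8824 = 0.93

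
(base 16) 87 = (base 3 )12000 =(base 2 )10000111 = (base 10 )135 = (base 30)4f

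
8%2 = 0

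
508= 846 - 338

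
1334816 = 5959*224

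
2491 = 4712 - 2221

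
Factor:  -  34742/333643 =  - 58/557  =  - 2^1*29^1 *557^(-1)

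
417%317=100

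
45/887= 45/887 = 0.05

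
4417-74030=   -  69613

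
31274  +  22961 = 54235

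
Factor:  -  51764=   -2^2 * 12941^1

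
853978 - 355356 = 498622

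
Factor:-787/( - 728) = 2^(-3)*7^( - 1 )*13^( - 1)*787^1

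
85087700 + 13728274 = 98815974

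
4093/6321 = 4093/6321  =  0.65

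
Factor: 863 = 863^1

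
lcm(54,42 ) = 378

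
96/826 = 48/413= 0.12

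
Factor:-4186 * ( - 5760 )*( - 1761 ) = - 42460104960 = - 2^8*3^3 * 5^1 * 7^1*13^1*23^1*587^1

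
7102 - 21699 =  - 14597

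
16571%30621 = 16571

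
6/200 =3/100=0.03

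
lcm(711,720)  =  56880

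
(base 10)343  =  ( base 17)133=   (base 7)1000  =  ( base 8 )527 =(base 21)G7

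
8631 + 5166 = 13797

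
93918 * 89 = 8358702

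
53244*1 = 53244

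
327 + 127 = 454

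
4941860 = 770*6418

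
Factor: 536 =2^3*67^1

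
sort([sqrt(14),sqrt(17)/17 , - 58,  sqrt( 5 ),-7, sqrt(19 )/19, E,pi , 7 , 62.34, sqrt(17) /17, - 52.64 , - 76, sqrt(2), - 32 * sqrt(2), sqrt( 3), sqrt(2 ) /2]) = [ - 76, - 58, - 52.64, - 32  *sqrt(2 ) , - 7, sqrt( 19)/19,sqrt(17)/17,sqrt (17 ) /17,sqrt ( 2) /2,sqrt( 2 ),  sqrt(3) , sqrt( 5), E,  pi,  sqrt( 14),7, 62.34 ] 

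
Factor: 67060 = 2^2*5^1*7^1 * 479^1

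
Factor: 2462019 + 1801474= 4263493 = 13^1*29^1 *43^1*263^1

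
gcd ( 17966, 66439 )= 1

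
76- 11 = 65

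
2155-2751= - 596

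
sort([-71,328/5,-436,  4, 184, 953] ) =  [ - 436,-71,  4,  328/5,184, 953]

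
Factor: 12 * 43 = 2^2*3^1 * 43^1 = 516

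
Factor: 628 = 2^2*157^1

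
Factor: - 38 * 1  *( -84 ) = 3192=2^3 * 3^1 * 7^1*19^1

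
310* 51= 15810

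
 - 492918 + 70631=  - 422287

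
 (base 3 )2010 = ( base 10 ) 57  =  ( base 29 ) 1s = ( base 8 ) 71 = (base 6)133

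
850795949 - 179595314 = 671200635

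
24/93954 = 4/15659= 0.00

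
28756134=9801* 2934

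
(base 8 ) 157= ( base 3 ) 11010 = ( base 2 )1101111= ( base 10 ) 111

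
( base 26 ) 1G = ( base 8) 52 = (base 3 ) 1120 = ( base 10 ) 42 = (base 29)1D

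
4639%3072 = 1567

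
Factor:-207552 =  - 2^6*3^1*23^1*47^1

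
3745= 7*535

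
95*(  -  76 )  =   - 7220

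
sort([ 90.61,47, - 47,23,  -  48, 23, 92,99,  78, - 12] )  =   [ - 48, - 47, - 12, 23,23,  47,78 , 90.61,92,99]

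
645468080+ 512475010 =1157943090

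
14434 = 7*2062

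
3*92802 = 278406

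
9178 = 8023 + 1155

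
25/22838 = 25/22838= 0.00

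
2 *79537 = 159074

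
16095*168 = 2703960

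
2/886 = 1/443  =  0.00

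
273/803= 273/803 = 0.34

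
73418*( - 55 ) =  - 4037990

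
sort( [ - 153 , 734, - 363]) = [ - 363, - 153,  734]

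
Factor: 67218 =2^1 * 3^1*17^1*659^1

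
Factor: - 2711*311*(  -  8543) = 311^1*2711^1*8543^1 = 7202782703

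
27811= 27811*1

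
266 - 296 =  - 30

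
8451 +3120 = 11571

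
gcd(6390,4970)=710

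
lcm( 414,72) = 1656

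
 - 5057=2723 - 7780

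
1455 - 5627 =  - 4172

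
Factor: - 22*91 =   -  2002  =  - 2^1 * 7^1*11^1*13^1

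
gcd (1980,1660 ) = 20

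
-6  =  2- 8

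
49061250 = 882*55625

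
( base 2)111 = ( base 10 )7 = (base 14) 7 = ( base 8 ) 7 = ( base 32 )7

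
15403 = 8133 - - 7270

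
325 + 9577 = 9902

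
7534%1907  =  1813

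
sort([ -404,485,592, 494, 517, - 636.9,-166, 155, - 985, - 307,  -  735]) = [-985, - 735, - 636.9,  -  404 ,- 307, - 166, 155, 485,  494,  517,592] 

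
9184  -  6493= 2691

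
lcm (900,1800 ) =1800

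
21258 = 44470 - 23212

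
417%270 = 147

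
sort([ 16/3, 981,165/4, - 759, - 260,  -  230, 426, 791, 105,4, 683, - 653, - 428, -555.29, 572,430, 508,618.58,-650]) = [ - 759, - 653,-650, - 555.29,-428,- 260,  -  230, 4, 16/3, 165/4, 105 , 426, 430,508,572,618.58, 683, 791, 981 ] 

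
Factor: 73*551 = 40223 = 19^1*29^1*73^1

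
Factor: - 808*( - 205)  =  2^3*5^1*41^1*101^1 = 165640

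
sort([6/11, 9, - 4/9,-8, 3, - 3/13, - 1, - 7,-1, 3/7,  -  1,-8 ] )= [ - 8,-8, - 7, - 1, - 1, - 1, - 4/9, - 3/13,3/7, 6/11 , 3,9 ]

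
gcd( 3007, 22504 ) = 97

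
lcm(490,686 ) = 3430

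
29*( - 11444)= -331876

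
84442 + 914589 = 999031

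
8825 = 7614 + 1211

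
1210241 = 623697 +586544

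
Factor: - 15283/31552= - 2^( - 6)*31^1 =- 31/64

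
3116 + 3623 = 6739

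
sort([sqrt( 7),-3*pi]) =[-3*pi,sqrt( 7) ] 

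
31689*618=19583802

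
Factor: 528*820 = 432960 = 2^6 * 3^1*5^1*11^1 * 41^1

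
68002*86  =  5848172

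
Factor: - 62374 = - 2^1*13^1*2399^1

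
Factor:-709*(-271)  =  192139=271^1 * 709^1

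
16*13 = 208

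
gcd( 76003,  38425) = 1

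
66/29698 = 33/14849=0.00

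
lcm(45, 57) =855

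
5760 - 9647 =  - 3887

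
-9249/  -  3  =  3083+0/1 = 3083.00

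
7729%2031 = 1636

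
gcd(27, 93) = 3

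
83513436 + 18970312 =102483748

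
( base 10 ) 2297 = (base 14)BA1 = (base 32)27P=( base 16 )8F9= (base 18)71b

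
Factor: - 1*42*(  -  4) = 168 = 2^3*3^1*7^1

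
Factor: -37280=  -  2^5*5^1 * 233^1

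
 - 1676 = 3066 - 4742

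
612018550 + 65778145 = 677796695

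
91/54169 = 91/54169 = 0.00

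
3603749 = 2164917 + 1438832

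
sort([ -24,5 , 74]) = [ - 24,5,  74] 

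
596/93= 596/93= 6.41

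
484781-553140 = -68359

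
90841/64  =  1419 + 25/64 = 1419.39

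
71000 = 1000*71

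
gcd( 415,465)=5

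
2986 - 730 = 2256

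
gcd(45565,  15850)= 5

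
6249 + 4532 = 10781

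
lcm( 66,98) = 3234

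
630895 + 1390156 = 2021051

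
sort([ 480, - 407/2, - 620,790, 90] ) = [ - 620,  -  407/2, 90,  480,790 ]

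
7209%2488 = 2233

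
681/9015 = 227/3005 = 0.08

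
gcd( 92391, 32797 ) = 1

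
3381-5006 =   -  1625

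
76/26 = 2 + 12/13 =2.92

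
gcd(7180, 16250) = 10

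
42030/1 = 42030 = 42030.00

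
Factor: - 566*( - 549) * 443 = 137655162 = 2^1  *3^2*61^1*283^1*443^1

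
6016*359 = 2159744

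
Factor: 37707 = 3^1*12569^1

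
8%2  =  0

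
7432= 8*929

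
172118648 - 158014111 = 14104537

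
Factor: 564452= 2^2*7^1*19^1*1061^1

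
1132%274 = 36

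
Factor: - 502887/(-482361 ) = 7^2*47^(  -  1 ) = 49/47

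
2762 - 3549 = -787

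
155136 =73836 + 81300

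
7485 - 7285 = 200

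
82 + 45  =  127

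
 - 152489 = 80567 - 233056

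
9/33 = 3/11=0.27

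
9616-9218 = 398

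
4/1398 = 2/699 = 0.00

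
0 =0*3728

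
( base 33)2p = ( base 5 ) 331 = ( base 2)1011011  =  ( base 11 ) 83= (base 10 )91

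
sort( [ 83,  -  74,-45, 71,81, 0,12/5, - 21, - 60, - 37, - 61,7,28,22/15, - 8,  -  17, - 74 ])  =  [ - 74, - 74, - 61, - 60, - 45, - 37,- 21, - 17,-8 , 0, 22/15, 12/5, 7, 28,71,  81, 83 ] 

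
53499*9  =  481491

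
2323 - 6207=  - 3884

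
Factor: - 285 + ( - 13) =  - 298 = -2^1*149^1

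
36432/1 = 36432 = 36432.00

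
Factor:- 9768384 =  - 2^6 * 3^3 * 5653^1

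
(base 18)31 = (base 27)21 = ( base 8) 67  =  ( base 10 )55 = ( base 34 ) 1L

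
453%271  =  182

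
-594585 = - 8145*73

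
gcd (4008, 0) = 4008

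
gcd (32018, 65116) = 2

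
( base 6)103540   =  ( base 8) 20664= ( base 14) 3204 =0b10000110110100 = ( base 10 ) 8628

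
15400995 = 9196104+6204891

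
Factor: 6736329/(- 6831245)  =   - 3^2*5^( - 1 )*701^( - 1 )*1949^ ( - 1)*748481^1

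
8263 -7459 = 804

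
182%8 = 6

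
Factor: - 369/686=-2^( - 1)*3^2 *7^(- 3)*41^1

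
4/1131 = 4/1131  =  0.00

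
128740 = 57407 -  - 71333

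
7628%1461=323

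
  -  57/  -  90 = 19/30 = 0.63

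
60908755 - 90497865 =-29589110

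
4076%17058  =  4076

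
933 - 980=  - 47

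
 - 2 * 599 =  - 1198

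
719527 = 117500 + 602027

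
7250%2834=1582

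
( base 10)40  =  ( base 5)130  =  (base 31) 19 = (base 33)17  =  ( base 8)50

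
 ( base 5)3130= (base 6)1531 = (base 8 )637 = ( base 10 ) 415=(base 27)FA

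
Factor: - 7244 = -2^2*1811^1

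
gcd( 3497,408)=1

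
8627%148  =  43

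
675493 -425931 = 249562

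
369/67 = 5  +  34/67 = 5.51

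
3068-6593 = -3525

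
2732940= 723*3780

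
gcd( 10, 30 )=10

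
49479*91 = 4502589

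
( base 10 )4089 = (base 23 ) 7gi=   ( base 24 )729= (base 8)7771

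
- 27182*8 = -217456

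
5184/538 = 9 + 171/269  =  9.64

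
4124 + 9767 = 13891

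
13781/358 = 13781/358=38.49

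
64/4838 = 32/2419= 0.01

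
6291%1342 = 923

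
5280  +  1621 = 6901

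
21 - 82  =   - 61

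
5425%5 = 0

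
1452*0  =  0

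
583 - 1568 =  - 985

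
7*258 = 1806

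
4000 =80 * 50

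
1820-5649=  - 3829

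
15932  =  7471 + 8461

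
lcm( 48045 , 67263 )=336315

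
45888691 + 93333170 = 139221861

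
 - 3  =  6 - 9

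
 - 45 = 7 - 52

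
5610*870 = 4880700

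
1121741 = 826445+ 295296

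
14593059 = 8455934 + 6137125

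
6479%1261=174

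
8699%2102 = 291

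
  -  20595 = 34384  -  54979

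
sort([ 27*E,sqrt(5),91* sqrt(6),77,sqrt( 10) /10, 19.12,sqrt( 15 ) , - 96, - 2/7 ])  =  [ - 96, - 2/7, sqrt( 10) /10,  sqrt( 5),sqrt( 15 ),19.12,  27*E,77,91*sqrt( 6) ]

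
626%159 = 149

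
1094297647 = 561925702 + 532371945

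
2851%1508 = 1343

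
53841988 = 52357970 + 1484018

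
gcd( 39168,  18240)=192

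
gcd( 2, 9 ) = 1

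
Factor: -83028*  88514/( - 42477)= 2449713464/14159 = 2^3*11^1*17^1*37^1*14159^( - 1)*44257^1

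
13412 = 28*479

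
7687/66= 116+31/66 = 116.47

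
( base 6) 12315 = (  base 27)2eb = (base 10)1847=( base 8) 3467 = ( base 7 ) 5246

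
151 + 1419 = 1570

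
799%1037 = 799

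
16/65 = 16/65 = 0.25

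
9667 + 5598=15265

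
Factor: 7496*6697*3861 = 2^3*3^3*11^1* 13^1*37^1* 181^1*937^1 = 193824949032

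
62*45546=2823852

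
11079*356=3944124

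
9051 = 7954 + 1097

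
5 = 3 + 2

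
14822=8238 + 6584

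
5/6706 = 5/6706 = 0.00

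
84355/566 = 84355/566 = 149.04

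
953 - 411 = 542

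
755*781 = 589655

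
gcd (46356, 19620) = 12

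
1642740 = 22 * 74670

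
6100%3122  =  2978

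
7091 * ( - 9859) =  - 69910169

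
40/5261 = 40/5261 = 0.01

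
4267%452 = 199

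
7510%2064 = 1318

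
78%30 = 18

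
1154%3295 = 1154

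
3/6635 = 3/6635 = 0.00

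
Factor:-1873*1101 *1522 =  - 2^1 * 3^1*367^1*761^1*1873^1 = - 3138627306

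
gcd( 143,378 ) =1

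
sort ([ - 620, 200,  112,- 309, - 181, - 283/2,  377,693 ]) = [  -  620, - 309,-181,-283/2,112 , 200, 377, 693 ]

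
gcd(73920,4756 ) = 4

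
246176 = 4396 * 56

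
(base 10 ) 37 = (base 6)101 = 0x25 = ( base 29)18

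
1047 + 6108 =7155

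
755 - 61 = 694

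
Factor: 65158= 2^1*32579^1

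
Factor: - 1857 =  - 3^1*619^1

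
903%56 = 7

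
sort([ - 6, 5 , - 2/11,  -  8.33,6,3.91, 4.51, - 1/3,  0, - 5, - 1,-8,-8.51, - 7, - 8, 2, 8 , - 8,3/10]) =[ - 8.51,-8.33,  -  8, - 8, - 8, - 7,  -  6,-5,-1, - 1/3,-2/11, 0,3/10, 2, 3.91,4.51,5 , 6,8 ] 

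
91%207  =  91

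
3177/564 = 5 + 119/188 = 5.63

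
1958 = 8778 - 6820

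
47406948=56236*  843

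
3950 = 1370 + 2580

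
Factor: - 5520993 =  - 3^1 *1840331^1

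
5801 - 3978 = 1823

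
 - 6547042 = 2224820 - 8771862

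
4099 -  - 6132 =10231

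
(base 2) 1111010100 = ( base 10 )980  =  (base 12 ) 698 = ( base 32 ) UK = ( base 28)170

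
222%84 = 54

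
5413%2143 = 1127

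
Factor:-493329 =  - 3^1*164443^1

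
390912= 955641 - 564729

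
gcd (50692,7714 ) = 1102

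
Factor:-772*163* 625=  - 78647500 = -  2^2 * 5^4*163^1*193^1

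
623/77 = 89/11 = 8.09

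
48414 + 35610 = 84024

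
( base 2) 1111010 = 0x7A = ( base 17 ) 73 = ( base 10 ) 122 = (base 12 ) a2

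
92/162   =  46/81 = 0.57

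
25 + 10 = 35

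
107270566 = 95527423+11743143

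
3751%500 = 251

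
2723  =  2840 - 117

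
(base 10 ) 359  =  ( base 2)101100111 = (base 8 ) 547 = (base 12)25b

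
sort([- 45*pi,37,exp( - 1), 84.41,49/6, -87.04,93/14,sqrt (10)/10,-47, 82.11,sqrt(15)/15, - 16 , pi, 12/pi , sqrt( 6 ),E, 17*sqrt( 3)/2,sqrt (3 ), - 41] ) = [ - 45*pi, -87.04, - 47, - 41, - 16,sqrt (15)/15,sqrt( 10 ) /10,exp(-1) , sqrt(3), sqrt( 6 ), E , pi, 12/pi, 93/14, 49/6, 17*sqrt( 3)/2,  37, 82.11, 84.41]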